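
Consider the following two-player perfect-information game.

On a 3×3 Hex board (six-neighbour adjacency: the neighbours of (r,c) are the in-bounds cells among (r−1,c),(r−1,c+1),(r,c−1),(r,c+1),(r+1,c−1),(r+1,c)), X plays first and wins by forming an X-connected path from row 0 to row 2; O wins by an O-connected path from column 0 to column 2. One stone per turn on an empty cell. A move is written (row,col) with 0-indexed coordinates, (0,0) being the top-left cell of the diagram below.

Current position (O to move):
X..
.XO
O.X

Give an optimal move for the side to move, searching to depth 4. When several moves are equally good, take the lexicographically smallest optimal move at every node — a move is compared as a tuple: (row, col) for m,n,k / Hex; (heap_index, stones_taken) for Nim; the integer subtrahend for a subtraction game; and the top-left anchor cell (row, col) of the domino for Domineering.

ply 1, O at X../.XO/O.X | (0,1)=-1→XO./.XO/O.X; (0,2)=-1→X.O/.XO/O.X; (1,0)=-1→X../OXO/O.X; (2,1)=+1→X../.XO/OOX*
ply 2: X../.XO/OOX is terminal -1 (X); from X../.XO/O.X depth 4

O's best at [X../.XO/O.X]: (2,1)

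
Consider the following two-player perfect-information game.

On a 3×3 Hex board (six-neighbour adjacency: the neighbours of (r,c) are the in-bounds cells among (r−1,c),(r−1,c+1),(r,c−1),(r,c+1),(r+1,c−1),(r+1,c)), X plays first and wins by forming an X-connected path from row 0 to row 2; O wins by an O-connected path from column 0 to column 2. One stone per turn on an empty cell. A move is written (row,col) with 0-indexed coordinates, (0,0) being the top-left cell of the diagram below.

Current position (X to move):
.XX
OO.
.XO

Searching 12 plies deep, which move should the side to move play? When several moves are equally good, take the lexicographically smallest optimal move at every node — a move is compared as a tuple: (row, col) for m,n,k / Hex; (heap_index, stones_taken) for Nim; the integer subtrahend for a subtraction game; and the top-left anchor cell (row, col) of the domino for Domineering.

[.XX/OO./.XO] X move#1: (0,0):-1/XXX/OO./.XO, (1,2):+1/.XX/OOX/.XO*, (2,0):-1/.XX/OO./XXO
[.XX/OOX/.XO] end (terminal -1, O#2); searched .XX/OO./.XO to 12

X's best at [.XX/OO./.XO]: (1,2)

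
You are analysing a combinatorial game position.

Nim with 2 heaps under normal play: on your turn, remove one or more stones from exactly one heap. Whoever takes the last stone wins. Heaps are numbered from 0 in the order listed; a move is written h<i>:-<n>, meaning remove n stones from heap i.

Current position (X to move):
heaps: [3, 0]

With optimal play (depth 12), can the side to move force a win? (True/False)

p1 X@[(3,0)]: h0:-1[(2,0)]-1 h0:-2[(1,0)]-1 h0:-3[(0,0)]+1*
p2 O@[(0,0)] terminal -1; root [(3,0)] d12

X winning at [(3,0)]: True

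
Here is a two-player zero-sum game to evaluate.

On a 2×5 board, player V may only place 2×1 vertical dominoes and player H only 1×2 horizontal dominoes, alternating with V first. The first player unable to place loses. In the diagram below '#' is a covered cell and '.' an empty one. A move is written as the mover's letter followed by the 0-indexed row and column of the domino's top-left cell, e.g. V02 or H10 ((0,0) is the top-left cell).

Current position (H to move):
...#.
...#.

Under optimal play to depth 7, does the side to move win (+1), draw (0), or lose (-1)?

ply 1, H at ...#./...#. | H00=-1→##.#./...#.*; H01=-1→.###./...#.; H10=-1→...#./##.#.; H11=-1→...#./.###.
ply 2, V at ##.#./...#. | V02=+1→####./..##.*; V04=-1→##.##/...##
ply 3, H at ####./..##. | H10=-1→####./####.*
ply 4, V at ####./####. | V04=+1→#####/#####*
ply 5: #####/##### is terminal -1 (H); from ...#./...#. depth 7

value(...#./...#., H) = -1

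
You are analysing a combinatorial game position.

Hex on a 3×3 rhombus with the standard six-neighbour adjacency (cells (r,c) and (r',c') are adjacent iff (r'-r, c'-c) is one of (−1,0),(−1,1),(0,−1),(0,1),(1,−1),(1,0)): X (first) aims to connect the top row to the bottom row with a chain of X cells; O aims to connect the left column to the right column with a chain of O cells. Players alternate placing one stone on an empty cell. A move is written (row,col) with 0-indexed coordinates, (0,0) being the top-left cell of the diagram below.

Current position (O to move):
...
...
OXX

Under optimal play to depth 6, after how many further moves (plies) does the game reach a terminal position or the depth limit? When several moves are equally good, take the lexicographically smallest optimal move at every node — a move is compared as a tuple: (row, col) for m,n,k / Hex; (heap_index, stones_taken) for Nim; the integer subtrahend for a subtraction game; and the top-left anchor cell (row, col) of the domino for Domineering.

ply 1, O at .../.../OXX | (0,0)=-1→O../.../OXX; (0,1)=-1→.O./.../OXX; (0,2)=+1→..O/.../OXX*; (1,0)=-1→.../O../OXX; (1,1)=+1→.../.O./OXX; (1,2)=-1→.../..O/OXX
ply 2, X at ..O/.../OXX | (0,0)=-1→X.O/.../OXX*; (0,1)=-1→.XO/.../OXX; (1,0)=-1→..O/X../OXX; (1,1)=-1→..O/.X./OXX; (1,2)=-1→..O/..X/OXX
ply 3, O at X.O/.../OXX | (0,1)=+1→XOO/.../OXX*; (1,0)=+1→X.O/O../OXX; (1,1)=+1→X.O/.O./OXX; (1,2)=-1→X.O/..O/OXX
ply 4, X at XOO/.../OXX | (1,0)=-1→XOO/X../OXX*; (1,1)=-1→XOO/.X./OXX; (1,2)=-1→XOO/..X/OXX
ply 5, O at XOO/X../OXX | (1,1)=+1→XOO/XO./OXX*; (1,2)=-1→XOO/X.O/OXX
ply 6: XOO/XO./OXX is terminal -1 (X); from .../.../OXX depth 6

PV length from [.../.../OXX]: 5 plies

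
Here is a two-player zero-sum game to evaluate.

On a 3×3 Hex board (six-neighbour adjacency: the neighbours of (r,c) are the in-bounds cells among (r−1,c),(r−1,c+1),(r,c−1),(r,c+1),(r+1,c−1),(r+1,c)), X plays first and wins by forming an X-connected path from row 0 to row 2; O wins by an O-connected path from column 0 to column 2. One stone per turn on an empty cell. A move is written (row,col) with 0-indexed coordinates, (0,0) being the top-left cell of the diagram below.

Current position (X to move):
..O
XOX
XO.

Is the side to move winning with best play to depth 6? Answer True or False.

[..O/XOX/XO.] X move#1: (0,0):+1/X.O/XOX/XO.*, (0,1):+1/.XO/XOX/XO., (2,2):+1/..O/XOX/XOX
[X.O/XOX/XO.] end (terminal -1, O#2); searched ..O/XOX/XO. to 6

X winning at [..O/XOX/XO.]: True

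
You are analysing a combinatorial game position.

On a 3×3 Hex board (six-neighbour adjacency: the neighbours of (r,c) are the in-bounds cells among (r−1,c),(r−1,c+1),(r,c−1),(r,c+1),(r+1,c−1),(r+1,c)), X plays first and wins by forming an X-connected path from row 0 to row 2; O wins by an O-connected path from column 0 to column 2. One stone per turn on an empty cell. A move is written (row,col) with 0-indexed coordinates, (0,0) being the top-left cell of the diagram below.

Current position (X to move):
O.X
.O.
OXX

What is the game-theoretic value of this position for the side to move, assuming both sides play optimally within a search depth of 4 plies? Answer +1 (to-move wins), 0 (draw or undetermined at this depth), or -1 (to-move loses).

ply 1, X at O.X/.O./OXX | (0,1)=-1→OXX/.O./OXX; (1,0)=-1→O.X/XO./OXX; (1,2)=+1→O.X/.OX/OXX*
ply 2: O.X/.OX/OXX is terminal -1 (O); from O.X/.O./OXX depth 4

value(O.X/.O./OXX, X) = +1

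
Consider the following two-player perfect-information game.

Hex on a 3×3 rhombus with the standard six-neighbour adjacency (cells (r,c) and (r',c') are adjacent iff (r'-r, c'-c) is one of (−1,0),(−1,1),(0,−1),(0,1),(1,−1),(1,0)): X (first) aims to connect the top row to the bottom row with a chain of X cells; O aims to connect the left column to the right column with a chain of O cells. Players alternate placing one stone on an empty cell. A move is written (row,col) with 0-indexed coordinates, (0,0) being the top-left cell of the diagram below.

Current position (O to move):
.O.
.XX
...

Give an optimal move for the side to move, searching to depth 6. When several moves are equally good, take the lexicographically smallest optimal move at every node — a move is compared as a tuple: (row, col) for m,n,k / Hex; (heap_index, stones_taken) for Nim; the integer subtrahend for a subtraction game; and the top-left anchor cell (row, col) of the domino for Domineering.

O's best at [.O./.XX/...]: (0,2)

ply 1, O at .O./.XX/... | (0,0)=-1→OO./.XX/...; (0,2)=+1→.OO/.XX/...*; (1,0)=-1→.O./OXX/...; (2,0)=-1→.O./.XX/O..; (2,1)=-1→.O./.XX/.O.; (2,2)=-1→.O./.XX/..O
ply 2, X at .OO/.XX/... | (0,0)=-1→XOO/.XX/...*; (1,0)=-1→.OO/XXX/...; (2,0)=-1→.OO/.XX/X..; (2,1)=-1→.OO/.XX/.X.; (2,2)=-1→.OO/.XX/..X
ply 3, O at XOO/.XX/... | (1,0)=+1→XOO/OXX/...*; (2,0)=-1→XOO/.XX/O..; (2,1)=-1→XOO/.XX/.O.; (2,2)=-1→XOO/.XX/..O
ply 4: XOO/OXX/... is terminal -1 (X); from .O./.XX/... depth 6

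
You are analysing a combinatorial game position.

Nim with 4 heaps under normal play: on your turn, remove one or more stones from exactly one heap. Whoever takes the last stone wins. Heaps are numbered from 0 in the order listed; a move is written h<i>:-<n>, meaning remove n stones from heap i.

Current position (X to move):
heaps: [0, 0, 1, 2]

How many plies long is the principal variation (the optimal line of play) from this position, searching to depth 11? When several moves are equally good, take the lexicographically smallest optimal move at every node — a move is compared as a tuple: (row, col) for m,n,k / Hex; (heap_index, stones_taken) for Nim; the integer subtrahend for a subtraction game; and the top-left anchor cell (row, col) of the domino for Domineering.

PV length from [(0,0,1,2)]: 3 plies

[(0,0,1,2)] X move#1: h2:-1:-1/(0,0,0,2), h3:-1:+1/(0,0,1,1)*, h3:-2:-1/(0,0,1,0)
[(0,0,1,1)] O move#2: h2:-1:-1/(0,0,0,1)*, h3:-1:-1/(0,0,1,0)
[(0,0,0,1)] X move#3: h3:-1:+1/(0,0,0,0)*
[(0,0,0,0)] end (terminal -1, O#4); searched (0,0,1,2) to 11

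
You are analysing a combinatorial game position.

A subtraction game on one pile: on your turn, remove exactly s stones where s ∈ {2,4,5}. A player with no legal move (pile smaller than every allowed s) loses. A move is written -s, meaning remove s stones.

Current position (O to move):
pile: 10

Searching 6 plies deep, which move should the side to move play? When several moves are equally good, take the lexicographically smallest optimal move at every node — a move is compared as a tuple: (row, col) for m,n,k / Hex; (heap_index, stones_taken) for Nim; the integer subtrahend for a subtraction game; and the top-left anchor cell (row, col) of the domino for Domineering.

O's best at [10]: -2

[10] O move#1: -2:+1/8*, -4:-1/6, -5:-1/5
[8] X move#2: -2:-1/6*, -4:-1/4, -5:-1/3
[6] O move#3: -2:-1/4, -4:-1/2, -5:+1/1*
[1] end (terminal -1, X#4); searched 10 to 6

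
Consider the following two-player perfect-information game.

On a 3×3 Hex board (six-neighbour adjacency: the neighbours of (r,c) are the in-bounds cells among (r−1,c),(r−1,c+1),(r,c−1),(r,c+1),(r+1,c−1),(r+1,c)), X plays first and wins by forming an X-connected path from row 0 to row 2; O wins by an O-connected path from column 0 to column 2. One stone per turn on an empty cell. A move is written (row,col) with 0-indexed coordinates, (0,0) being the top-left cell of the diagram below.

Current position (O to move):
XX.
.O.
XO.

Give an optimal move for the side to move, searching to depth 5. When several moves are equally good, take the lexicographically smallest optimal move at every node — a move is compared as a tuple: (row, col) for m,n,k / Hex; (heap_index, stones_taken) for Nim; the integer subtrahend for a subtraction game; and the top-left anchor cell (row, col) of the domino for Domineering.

O's best at [XX./.O./XO.]: (1,0)

p1 O@[XX./.O./XO.]: (0,2)[XXO/.O./XO.]-1 (1,0)[XX./OO./XO.]+1* (1,2)[XX./.OO/XO.]-1 (2,2)[XX./.O./XOO]-1
p2 X@[XX./OO./XO.]: (0,2)[XXX/OO./XO.]-1* (1,2)[XX./OOX/XO.]-1 (2,2)[XX./OO./XOX]-1
p3 O@[XXX/OO./XO.]: (1,2)[XXX/OOO/XO.]+1* (2,2)[XXX/OO./XOO]+1
p4 X@[XXX/OOO/XO.] terminal -1; root [XX./.O./XO.] d5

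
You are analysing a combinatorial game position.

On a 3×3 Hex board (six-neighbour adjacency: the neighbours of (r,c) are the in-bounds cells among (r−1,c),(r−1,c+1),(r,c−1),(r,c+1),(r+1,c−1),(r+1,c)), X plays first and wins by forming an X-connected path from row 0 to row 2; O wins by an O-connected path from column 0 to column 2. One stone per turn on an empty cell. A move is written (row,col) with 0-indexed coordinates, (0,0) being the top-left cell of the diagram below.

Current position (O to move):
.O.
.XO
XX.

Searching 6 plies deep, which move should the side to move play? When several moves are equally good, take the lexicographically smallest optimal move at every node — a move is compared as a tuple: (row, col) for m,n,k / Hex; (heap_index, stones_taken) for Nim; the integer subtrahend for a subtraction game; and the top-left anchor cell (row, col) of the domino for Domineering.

p1 O@[.O./.XO/XX.]: (0,0)[OO./.XO/XX.]-1 (0,2)[.OO/.XO/XX.]+1* (1,0)[.O./OXO/XX.]-1 (2,2)[.O./.XO/XXO]-1
p2 X@[.OO/.XO/XX.]: (0,0)[XOO/.XO/XX.]-1* (1,0)[.OO/XXO/XX.]-1 (2,2)[.OO/.XO/XXX]-1
p3 O@[XOO/.XO/XX.]: (1,0)[XOO/OXO/XX.]+1* (2,2)[XOO/.XO/XXO]-1
p4 X@[XOO/OXO/XX.] terminal -1; root [.O./.XO/XX.] d6

O's best at [.O./.XO/XX.]: (0,2)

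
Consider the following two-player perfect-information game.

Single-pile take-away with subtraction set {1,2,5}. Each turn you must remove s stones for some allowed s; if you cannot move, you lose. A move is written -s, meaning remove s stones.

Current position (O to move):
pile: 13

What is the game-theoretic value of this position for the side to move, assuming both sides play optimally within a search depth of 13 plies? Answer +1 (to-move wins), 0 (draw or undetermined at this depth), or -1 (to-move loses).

ply 1, O at 13 | -1=+1→12*; -2=-1→11; -5=-1→8
ply 2, X at 12 | -1=-1→11*; -2=-1→10; -5=-1→7
ply 3, O at 11 | -1=-1→10; -2=+1→9*; -5=+1→6
ply 4, X at 9 | -1=-1→8*; -2=-1→7; -5=-1→4
ply 5, O at 8 | -1=-1→7; -2=+1→6*; -5=+1→3
ply 6, X at 6 | -1=-1→5*; -2=-1→4; -5=-1→1
ply 7, O at 5 | -1=-1→4; -2=+1→3*; -5=+1→0
ply 8, X at 3 | -1=-1→2*; -2=-1→1
ply 9, O at 2 | -1=-1→1; -2=+1→0*
ply 10: 0 is terminal -1 (X); from 13 depth 13

value(13, O) = +1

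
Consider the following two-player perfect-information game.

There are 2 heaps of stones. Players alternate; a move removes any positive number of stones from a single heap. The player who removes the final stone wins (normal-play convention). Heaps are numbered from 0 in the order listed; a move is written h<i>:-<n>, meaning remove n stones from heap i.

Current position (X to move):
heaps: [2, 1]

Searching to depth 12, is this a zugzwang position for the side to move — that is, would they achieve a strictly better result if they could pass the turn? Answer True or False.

zugzwang((2,1), X) = False

p1 X@[(2,1)]: h0:-1[(1,1)]+1* h0:-2[(0,1)]-1 h1:-1[(2,0)]-1
p2 O@[(1,1)]: h0:-1[(0,1)]-1* h1:-1[(1,0)]-1
p3 X@[(0,1)]: h1:-1[(0,0)]+1*
p4 O@[(0,0)] terminal -1; root [(2,1)] d12
suppose X passes — search the same position with O to move:
pass> p1 O@[(2,1)]: h0:-1[(1,1)]+1* h0:-2[(0,1)]-1 h1:-1[(2,0)]-1
pass> p2 X@[(1,1)]: h0:-1[(0,1)]-1* h1:-1[(1,0)]-1
pass> p3 O@[(0,1)]: h1:-1[(0,0)]+1*
pass> p4 X@[(0,0)] terminal -1; root [(2,1)] d12
for X: play +1, pass -1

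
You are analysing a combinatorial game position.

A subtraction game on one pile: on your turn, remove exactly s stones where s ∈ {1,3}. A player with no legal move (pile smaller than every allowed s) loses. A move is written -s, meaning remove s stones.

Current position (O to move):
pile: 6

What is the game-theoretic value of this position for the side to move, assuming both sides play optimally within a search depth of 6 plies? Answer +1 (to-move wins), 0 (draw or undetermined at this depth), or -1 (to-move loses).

value(6, O) = -1

p1 O@[6]: -1[5]-1* -3[3]-1
p2 X@[5]: -1[4]+1* -3[2]+1
p3 O@[4]: -1[3]-1* -3[1]-1
p4 X@[3]: -1[2]+1* -3[0]+1
p5 O@[2]: -1[1]-1*
p6 X@[1]: -1[0]+1*
p7 O@[0] terminal -1; root [6] d6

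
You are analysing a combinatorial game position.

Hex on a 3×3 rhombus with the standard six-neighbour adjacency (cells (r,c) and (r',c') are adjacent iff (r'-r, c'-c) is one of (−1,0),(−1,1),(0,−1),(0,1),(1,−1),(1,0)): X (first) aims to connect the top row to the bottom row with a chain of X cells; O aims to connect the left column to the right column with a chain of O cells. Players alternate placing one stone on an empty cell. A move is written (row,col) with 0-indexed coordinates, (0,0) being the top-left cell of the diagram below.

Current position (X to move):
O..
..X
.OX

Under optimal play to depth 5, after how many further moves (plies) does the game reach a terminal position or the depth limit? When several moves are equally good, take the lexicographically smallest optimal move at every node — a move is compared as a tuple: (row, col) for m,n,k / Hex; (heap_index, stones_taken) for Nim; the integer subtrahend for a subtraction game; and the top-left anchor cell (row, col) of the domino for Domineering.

PV length from [O../..X/.OX]: 5 plies

ply 1, X at O../..X/.OX | (0,1)=+1→OX./..X/.OX*; (0,2)=+1→O.X/..X/.OX; (1,0)=+1→O../X.X/.OX; (1,1)=+1→O../.XX/.OX; (2,0)=+1→O../..X/XOX
ply 2, O at OX./..X/.OX | (0,2)=-1→OXO/..X/.OX*; (1,0)=-1→OX./O.X/.OX; (1,1)=-1→OX./.OX/.OX; (2,0)=-1→OX./..X/OOX
ply 3, X at OXO/..X/.OX | (1,0)=+1→OXO/X.X/.OX*; (1,1)=+1→OXO/.XX/.OX; (2,0)=+1→OXO/..X/XOX
ply 4, O at OXO/X.X/.OX | (1,1)=-1→OXO/XOX/.OX*; (2,0)=-1→OXO/X.X/OOX
ply 5, X at OXO/XOX/.OX | (2,0)=+1→OXO/XOX/XOX*
ply 6: OXO/XOX/XOX is terminal -1 (O); from O../..X/.OX depth 5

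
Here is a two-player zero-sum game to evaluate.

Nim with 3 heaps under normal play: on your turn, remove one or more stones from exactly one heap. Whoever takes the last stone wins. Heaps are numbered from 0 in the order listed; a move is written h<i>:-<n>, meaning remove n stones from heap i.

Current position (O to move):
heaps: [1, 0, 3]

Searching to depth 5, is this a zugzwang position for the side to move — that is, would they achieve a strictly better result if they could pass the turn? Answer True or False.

[(1,0,3)] O move#1: h0:-1:-1/(0,0,3), h2:-1:-1/(1,0,2), h2:-2:+1/(1,0,1)*, h2:-3:-1/(1,0,0)
[(1,0,1)] X move#2: h0:-1:-1/(0,0,1)*, h2:-1:-1/(1,0,0)
[(0,0,1)] O move#3: h2:-1:+1/(0,0,0)*
[(0,0,0)] end (terminal -1, X#4); searched (1,0,3) to 5
pass branch (X moves first from the same position):
  | [(1,0,3)] X move#1: h0:-1:-1/(0,0,3), h2:-1:-1/(1,0,2), h2:-2:+1/(1,0,1)*, h2:-3:-1/(1,0,0)
  | [(1,0,1)] O move#2: h0:-1:-1/(0,0,1)*, h2:-1:-1/(1,0,0)
  | [(0,0,1)] X move#3: h2:-1:+1/(0,0,0)*
  | [(0,0,0)] end (terminal -1, O#4); searched (1,0,3) to 5
O moving scores +1; O passing scores -1

zugzwang((1,0,3), O) = False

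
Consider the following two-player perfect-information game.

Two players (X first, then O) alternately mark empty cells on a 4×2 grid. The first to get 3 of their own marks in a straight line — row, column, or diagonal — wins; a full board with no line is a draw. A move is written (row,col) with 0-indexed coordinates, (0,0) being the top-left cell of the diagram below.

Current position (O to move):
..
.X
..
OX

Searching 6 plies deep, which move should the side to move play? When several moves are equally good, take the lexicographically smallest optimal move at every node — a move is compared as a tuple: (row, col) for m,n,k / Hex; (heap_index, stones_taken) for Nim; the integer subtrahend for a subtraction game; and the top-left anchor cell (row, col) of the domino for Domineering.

O's best at [../.X/../OX]: (2,1)

[../.X/../OX] O move#1: (0,0):-1/O./.X/../OX, (0,1):-1/.O/.X/../OX, (1,0):-1/../OX/../OX, (2,0):-1/../.X/O./OX, (2,1):+0/../.X/.O/OX*
[../.X/.O/OX] X move#2: (0,0):+0/X./.X/.O/OX*, (0,1):+0/.X/.X/.O/OX, (1,0):+0/../XX/.O/OX, (2,0):+0/../.X/XO/OX
[X./.X/.O/OX] O move#3: (0,1):+0/XO/.X/.O/OX*, (1,0):+0/X./OX/.O/OX, (2,0):+0/X./.X/OO/OX
[XO/.X/.O/OX] X move#4: (1,0):+0/XO/XX/.O/OX*, (2,0):+0/XO/.X/XO/OX
[XO/XX/.O/OX] O move#5: (2,0):+0/XO/XX/OO/OX*
[XO/XX/OO/OX] end (terminal +0, X#6); searched ../.X/../OX to 6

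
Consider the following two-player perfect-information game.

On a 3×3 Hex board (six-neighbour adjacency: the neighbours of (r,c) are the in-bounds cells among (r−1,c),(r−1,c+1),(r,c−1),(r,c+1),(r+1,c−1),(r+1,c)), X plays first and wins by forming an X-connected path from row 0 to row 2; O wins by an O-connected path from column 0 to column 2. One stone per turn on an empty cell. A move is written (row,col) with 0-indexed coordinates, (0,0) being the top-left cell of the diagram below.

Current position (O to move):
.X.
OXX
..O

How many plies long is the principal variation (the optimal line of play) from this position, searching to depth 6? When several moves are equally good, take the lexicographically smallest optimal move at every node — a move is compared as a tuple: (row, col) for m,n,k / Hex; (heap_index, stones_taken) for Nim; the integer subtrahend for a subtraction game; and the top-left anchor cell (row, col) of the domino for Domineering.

p1 O@[.X./OXX/..O]: (0,0)[OX./OXX/..O]-1* (0,2)[.XO/OXX/..O]-1 (2,0)[.X./OXX/O.O]-1 (2,1)[.X./OXX/.OO]-1
p2 X@[OX./OXX/..O]: (0,2)[OXX/OXX/..O]+1* (2,0)[OX./OXX/X.O]+1 (2,1)[OX./OXX/.XO]+1
p3 O@[OXX/OXX/..O]: (2,0)[OXX/OXX/O.O]-1* (2,1)[OXX/OXX/.OO]-1
p4 X@[OXX/OXX/O.O]: (2,1)[OXX/OXX/OXO]+1*
p5 O@[OXX/OXX/OXO] terminal -1; root [.X./OXX/..O] d6

PV length from [.X./OXX/..O]: 4 plies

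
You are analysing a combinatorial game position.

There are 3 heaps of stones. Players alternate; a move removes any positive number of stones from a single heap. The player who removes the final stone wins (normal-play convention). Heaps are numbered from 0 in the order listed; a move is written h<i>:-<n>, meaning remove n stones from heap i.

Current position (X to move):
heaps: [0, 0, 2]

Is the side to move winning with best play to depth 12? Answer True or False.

X winning at [(0,0,2)]: True

[(0,0,2)] X move#1: h2:-1:-1/(0,0,1), h2:-2:+1/(0,0,0)*
[(0,0,0)] end (terminal -1, O#2); searched (0,0,2) to 12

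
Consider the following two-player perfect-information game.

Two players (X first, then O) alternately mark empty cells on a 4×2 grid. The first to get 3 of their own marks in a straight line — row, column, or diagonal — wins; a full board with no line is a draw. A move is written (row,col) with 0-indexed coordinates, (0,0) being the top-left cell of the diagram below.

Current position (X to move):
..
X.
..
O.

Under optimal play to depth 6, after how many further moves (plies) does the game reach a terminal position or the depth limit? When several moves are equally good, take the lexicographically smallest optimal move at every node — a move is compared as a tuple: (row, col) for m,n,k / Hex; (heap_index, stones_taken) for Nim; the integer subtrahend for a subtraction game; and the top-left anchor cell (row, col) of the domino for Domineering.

ply 1, X at ../X./../O. | (0,0)=+0→X./X./../O.*; (0,1)=+0→.X/X./../O.; (1,1)=+0→../XX/../O.; (2,0)=+0→../X./X./O.; (2,1)=+0→../X./.X/O.; (3,1)=+0→../X./../OX
ply 2, O at X./X./../O. | (0,1)=-1→XO/X./../O.; (1,1)=-1→X./XO/../O.; (2,0)=+0→X./X./O./O.*; (2,1)=-1→X./X./.O/O.; (3,1)=-1→X./X./../OO
ply 3, X at X./X./O./O. | (0,1)=+0→XX/X./O./O.*; (1,1)=+0→X./XX/O./O.; (2,1)=+0→X./X./OX/O.; (3,1)=+0→X./X./O./OX
ply 4, O at XX/X./O./O. | (1,1)=+0→XX/XO/O./O.*; (2,1)=+0→XX/X./OO/O.; (3,1)=+0→XX/X./O./OO
ply 5, X at XX/XO/O./O. | (2,1)=+0→XX/XO/OX/O.*; (3,1)=+0→XX/XO/O./OX
ply 6, O at XX/XO/OX/O. | (3,1)=+0→XX/XO/OX/OO*
ply 7: XX/XO/OX/OO is terminal +0 (X); from ../X./../O. depth 6

PV length from [../X./../O.]: 6 plies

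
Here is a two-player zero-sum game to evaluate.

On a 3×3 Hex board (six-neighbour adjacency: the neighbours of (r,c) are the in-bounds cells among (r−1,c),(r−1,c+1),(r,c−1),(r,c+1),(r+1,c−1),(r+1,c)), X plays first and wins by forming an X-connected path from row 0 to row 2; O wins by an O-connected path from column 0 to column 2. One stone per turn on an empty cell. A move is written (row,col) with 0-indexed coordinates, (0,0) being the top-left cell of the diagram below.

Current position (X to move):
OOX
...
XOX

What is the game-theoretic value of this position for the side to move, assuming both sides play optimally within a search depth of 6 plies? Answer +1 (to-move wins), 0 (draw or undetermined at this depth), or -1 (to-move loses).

ply 1, X at OOX/.../XOX | (1,0)=+1→OOX/X../XOX*; (1,1)=+1→OOX/.X./XOX; (1,2)=+1→OOX/..X/XOX
ply 2, O at OOX/X../XOX | (1,1)=-1→OOX/XO./XOX*; (1,2)=-1→OOX/X.O/XOX
ply 3, X at OOX/XO./XOX | (1,2)=+1→OOX/XOX/XOX*
ply 4: OOX/XOX/XOX is terminal -1 (O); from OOX/.../XOX depth 6

value(OOX/.../XOX, X) = +1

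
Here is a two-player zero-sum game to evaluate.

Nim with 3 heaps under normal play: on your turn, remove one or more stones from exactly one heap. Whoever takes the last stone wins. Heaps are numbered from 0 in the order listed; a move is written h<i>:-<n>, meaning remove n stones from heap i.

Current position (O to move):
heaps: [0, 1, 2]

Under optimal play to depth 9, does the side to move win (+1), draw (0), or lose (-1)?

ply 1, O at (0,1,2) | h1:-1=-1→(0,0,2); h2:-1=+1→(0,1,1)*; h2:-2=-1→(0,1,0)
ply 2, X at (0,1,1) | h1:-1=-1→(0,0,1)*; h2:-1=-1→(0,1,0)
ply 3, O at (0,0,1) | h2:-1=+1→(0,0,0)*
ply 4: (0,0,0) is terminal -1 (X); from (0,1,2) depth 9

value((0,1,2), O) = +1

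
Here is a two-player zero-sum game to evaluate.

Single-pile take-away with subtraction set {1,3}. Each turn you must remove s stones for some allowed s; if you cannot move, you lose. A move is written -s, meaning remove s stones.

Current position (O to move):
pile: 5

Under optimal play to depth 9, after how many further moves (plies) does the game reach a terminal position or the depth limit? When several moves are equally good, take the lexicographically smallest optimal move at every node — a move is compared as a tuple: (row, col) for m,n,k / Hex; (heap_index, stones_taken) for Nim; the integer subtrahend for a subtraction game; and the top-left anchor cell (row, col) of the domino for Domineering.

ply 1, O at 5 | -1=+1→4*; -3=+1→2
ply 2, X at 4 | -1=-1→3*; -3=-1→1
ply 3, O at 3 | -1=+1→2*; -3=+1→0
ply 4, X at 2 | -1=-1→1*
ply 5, O at 1 | -1=+1→0*
ply 6: 0 is terminal -1 (X); from 5 depth 9

PV length from [5]: 5 plies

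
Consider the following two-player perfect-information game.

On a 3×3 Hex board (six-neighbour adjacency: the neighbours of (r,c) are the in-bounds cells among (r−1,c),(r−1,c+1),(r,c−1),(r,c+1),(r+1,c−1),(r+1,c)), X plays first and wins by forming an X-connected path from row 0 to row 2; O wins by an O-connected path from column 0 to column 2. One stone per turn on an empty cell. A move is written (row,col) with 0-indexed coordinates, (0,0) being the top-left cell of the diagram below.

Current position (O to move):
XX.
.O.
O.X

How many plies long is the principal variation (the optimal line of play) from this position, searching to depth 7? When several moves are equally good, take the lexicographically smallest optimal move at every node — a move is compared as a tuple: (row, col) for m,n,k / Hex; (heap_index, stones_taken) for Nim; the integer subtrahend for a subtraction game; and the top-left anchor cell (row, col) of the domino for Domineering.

ply 1, O at XX./.O./O.X | (0,2)=+1→XXO/.O./O.X*; (1,0)=+1→XX./OO./O.X; (1,2)=+1→XX./.OO/O.X; (2,1)=+1→XX./.O./OOX
ply 2: XXO/.O./O.X is terminal -1 (X); from XX./.O./O.X depth 7

PV length from [XX./.O./O.X]: 1 ply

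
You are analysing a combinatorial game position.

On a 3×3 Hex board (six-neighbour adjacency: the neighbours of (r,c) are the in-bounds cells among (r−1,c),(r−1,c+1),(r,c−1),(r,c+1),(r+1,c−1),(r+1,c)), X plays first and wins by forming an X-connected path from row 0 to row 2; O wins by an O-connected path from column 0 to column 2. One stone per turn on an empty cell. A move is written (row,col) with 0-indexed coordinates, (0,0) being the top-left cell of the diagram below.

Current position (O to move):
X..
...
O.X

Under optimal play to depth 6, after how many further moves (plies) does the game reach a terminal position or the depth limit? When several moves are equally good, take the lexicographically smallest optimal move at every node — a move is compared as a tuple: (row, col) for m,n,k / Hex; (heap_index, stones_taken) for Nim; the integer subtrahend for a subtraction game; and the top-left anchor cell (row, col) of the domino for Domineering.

PV length from [X../.../O.X]: 3 plies

ply 1, O at X../.../O.X | (0,1)=-1→XO./.../O.X; (0,2)=-1→X.O/.../O.X; (1,0)=-1→X../O../O.X; (1,1)=+1→X../.O./O.X*; (1,2)=+1→X../..O/O.X; (2,1)=-1→X../.../OOX
ply 2, X at X../.O./O.X | (0,1)=-1→XX./.O./O.X*; (0,2)=-1→X.X/.O./O.X; (1,0)=-1→X../XO./O.X; (1,2)=-1→X../.OX/O.X; (2,1)=-1→X../.O./OXX
ply 3, O at XX./.O./O.X | (0,2)=+1→XXO/.O./O.X*; (1,0)=+1→XX./OO./O.X; (1,2)=+1→XX./.OO/O.X; (2,1)=+1→XX./.O./OOX
ply 4: XXO/.O./O.X is terminal -1 (X); from X../.../O.X depth 6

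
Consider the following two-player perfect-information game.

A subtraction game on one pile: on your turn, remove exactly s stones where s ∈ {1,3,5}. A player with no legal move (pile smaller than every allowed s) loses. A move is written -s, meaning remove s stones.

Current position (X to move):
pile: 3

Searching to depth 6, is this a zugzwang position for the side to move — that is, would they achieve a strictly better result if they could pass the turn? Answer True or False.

p1 X@[3]: -1[2]+1* -3[0]+1
p2 O@[2]: -1[1]-1*
p3 X@[1]: -1[0]+1*
p4 O@[0] terminal -1; root [3] d6
if X skipped the turn, O would face:
~ p1 O@[3]: -1[2]+1* -3[0]+1
~ p2 X@[2]: -1[1]-1*
~ p3 O@[1]: -1[0]+1*
~ p4 X@[0] terminal -1; root [3] d6
compare (X): move=+1 vs pass=-1

zugzwang(3, X) = False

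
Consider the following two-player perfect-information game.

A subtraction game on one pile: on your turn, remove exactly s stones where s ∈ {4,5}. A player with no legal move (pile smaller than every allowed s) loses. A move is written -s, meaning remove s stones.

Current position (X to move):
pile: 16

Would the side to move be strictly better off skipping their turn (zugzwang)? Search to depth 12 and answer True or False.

zugzwang(16, X) = False

ply 1, X at 16 | -4=+1→12*; -5=+1→11
ply 2, O at 12 | -4=-1→8*; -5=-1→7
ply 3, X at 8 | -4=-1→4; -5=+1→3*
ply 4: 3 is terminal -1 (O); from 16 depth 12
if X skipped the turn, O would face:
~ ply 1, O at 16 | -4=+1→12*; -5=+1→11
~ ply 2, X at 12 | -4=-1→8*; -5=-1→7
~ ply 3, O at 8 | -4=-1→4; -5=+1→3*
~ ply 4: 3 is terminal -1 (X); from 16 depth 12
compare (X): move=+1 vs pass=-1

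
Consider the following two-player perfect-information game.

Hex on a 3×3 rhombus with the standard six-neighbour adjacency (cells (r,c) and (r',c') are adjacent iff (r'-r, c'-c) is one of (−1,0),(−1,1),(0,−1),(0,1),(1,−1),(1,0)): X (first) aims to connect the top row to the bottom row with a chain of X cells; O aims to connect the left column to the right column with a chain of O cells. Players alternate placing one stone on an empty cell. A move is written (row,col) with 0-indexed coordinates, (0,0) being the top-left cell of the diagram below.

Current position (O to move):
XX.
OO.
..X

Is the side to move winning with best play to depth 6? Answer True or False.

p1 O@[XX./OO./..X]: (0,2)[XXO/OO./..X]+1* (1,2)[XX./OOO/..X]+1 (2,0)[XX./OO./O.X]+1 (2,1)[XX./OO./.OX]+1
p2 X@[XXO/OO./..X] terminal -1; root [XX./OO./..X] d6

O winning at [XX./OO./..X]: True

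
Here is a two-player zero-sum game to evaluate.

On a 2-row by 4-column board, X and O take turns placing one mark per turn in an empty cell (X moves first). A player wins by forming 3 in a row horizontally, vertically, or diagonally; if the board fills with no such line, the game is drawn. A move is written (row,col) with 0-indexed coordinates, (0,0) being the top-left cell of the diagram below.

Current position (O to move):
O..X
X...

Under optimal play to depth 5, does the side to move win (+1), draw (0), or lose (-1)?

value(O..X/X..., O) = 0

p1 O@[O..X/X...]: (0,1)[OO.X/X...]+0* (0,2)[O.OX/X...]+0 (1,1)[O..X/XO..]+0 (1,2)[O..X/X.O.]+0 (1,3)[O..X/X..O]+0
p2 X@[OO.X/X...]: (0,2)[OOXX/X...]+0* (1,1)[OO.X/XX..]-1 (1,2)[OO.X/X.X.]-1 (1,3)[OO.X/X..X]-1
p3 O@[OOXX/X...]: (1,1)[OOXX/XO..]+0* (1,2)[OOXX/X.O.]+0 (1,3)[OOXX/X..O]+0
p4 X@[OOXX/XO..]: (1,2)[OOXX/XOX.]+0* (1,3)[OOXX/XO.X]+0
p5 O@[OOXX/XOX.]: (1,3)[OOXX/XOXO]+0*
p6 X@[OOXX/XOXO] terminal +0; root [O..X/X...] d5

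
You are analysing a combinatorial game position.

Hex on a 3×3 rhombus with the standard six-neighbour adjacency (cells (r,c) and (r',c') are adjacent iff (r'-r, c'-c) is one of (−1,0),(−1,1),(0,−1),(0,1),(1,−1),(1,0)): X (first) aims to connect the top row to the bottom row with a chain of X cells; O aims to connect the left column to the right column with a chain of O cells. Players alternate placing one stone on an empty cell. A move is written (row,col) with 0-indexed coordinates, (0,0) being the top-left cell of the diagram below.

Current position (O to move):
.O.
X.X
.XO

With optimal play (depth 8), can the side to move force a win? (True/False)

[.O./X.X/.XO] O move#1: (0,0):-1/OO./X.X/.XO*, (0,2):-1/.OO/X.X/.XO, (1,1):-1/.O./XOX/.XO, (2,0):-1/.O./X.X/OXO
[OO./X.X/.XO] X move#2: (0,2):+1/OOX/X.X/.XO*, (1,1):-1/OO./XXX/.XO, (2,0):-1/OO./X.X/XXO
[OOX/X.X/.XO] end (terminal -1, O#3); searched .O./X.X/.XO to 8

O winning at [.O./X.X/.XO]: False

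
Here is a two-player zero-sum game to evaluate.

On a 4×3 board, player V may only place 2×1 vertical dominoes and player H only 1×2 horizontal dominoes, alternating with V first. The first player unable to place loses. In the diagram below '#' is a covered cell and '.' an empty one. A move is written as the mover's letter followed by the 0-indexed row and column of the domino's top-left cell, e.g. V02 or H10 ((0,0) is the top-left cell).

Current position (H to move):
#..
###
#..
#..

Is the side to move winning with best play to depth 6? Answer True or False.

[#../###/#../#..] H move#1: H01:-1/###/###/#../#.., H21:+1/#../###/###/#..*, H31:+1/#../###/#../###
[#../###/###/#..] end (terminal -1, V#2); searched #../###/#../#.. to 6

H winning at [#../###/#../#..]: True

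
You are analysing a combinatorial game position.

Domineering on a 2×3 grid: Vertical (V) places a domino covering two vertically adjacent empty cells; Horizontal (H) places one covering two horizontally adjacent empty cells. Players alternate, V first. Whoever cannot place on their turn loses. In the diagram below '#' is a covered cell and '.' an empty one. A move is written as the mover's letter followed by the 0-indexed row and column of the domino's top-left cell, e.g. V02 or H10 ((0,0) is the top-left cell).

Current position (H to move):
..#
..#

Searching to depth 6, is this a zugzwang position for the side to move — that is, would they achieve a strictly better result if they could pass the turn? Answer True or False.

[..#/..#] H move#1: H00:+1/###/..#*, H10:+1/..#/###
[###/..#] end (terminal -1, V#2); searched ..#/..# to 6
if H skipped the turn, V would face:
~ [..#/..#] V move#1: V00:+1/#.#/#.#*, V01:+1/.##/.##
~ [#.#/#.#] end (terminal -1, H#2); searched ..#/..# to 6
compare (H): move=+1 vs pass=-1

zugzwang(..#/..#, H) = False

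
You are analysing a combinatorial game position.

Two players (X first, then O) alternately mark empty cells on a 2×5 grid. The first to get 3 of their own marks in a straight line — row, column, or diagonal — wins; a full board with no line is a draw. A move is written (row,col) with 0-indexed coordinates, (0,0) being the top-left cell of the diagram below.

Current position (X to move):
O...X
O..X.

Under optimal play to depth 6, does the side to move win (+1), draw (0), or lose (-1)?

p1 X@[O...X/O..X.]: (0,1)[OX..X/O..X.]+0 (0,2)[O.X.X/O..X.]+1* (0,3)[O..XX/O..X.]+0 (1,1)[O...X/OX.X.]+0 (1,2)[O...X/O.XX.]+1 (1,4)[O...X/O..XX]+0
p2 O@[O.X.X/O..X.]: (0,1)[OOX.X/O..X.]-1* (0,3)[O.XOX/O..X.]-1 (1,1)[O.X.X/OO.X.]-1 (1,2)[O.X.X/O.OX.]-1 (1,4)[O.X.X/O..XO]-1
p3 X@[OOX.X/O..X.]: (0,3)[OOXXX/O..X.]+1* (1,1)[OOX.X/OX.X.]+1 (1,2)[OOX.X/O.XX.]+1 (1,4)[OOX.X/O..XX]+1
p4 O@[OOXXX/O..X.] terminal -1; root [O...X/O..X.] d6

value(O...X/O..X., X) = +1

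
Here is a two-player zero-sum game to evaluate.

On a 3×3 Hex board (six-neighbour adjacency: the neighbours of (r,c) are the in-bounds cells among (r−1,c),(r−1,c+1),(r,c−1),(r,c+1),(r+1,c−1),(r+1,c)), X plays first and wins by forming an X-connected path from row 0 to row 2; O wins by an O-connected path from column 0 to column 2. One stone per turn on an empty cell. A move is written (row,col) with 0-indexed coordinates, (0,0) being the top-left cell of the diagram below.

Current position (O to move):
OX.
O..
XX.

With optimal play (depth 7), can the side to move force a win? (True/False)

O winning at [OX./O../XX.]: True

p1 O@[OX./O../XX.]: (0,2)[OXO/O../XX.]-1 (1,1)[OX./OO./XX.]+1* (1,2)[OX./O.O/XX.]-1 (2,2)[OX./O../XXO]-1
p2 X@[OX./OO./XX.]: (0,2)[OXX/OO./XX.]-1* (1,2)[OX./OOX/XX.]-1 (2,2)[OX./OO./XXX]-1
p3 O@[OXX/OO./XX.]: (1,2)[OXX/OOO/XX.]+1* (2,2)[OXX/OO./XXO]-1
p4 X@[OXX/OOO/XX.] terminal -1; root [OX./O../XX.] d7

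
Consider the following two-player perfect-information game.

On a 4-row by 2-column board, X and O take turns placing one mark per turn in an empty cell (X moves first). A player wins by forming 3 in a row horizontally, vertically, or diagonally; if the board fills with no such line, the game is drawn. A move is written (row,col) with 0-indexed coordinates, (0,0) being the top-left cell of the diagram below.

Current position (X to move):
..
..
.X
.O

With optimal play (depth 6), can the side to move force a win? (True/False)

p1 X@[../../.X/.O]: (0,0)[X./../.X/.O]+0* (0,1)[.X/../.X/.O]+0 (1,0)[../X./.X/.O]+0 (1,1)[../.X/.X/.O]+0 (2,0)[../../XX/.O]+0 (3,0)[../../.X/XO]+0
p2 O@[X./../.X/.O]: (0,1)[XO/../.X/.O]+0* (1,0)[X./O./.X/.O]+0 (1,1)[X./.O/.X/.O]+0 (2,0)[X./../OX/.O]+0 (3,0)[X./../.X/OO]+0
p3 X@[XO/../.X/.O]: (1,0)[XO/X./.X/.O]+0* (1,1)[XO/.X/.X/.O]+0 (2,0)[XO/../XX/.O]+0 (3,0)[XO/../.X/XO]+0
p4 O@[XO/X./.X/.O]: (1,1)[XO/XO/.X/.O]-1 (2,0)[XO/X./OX/.O]+0* (3,0)[XO/X./.X/OO]-1
p5 X@[XO/X./OX/.O]: (1,1)[XO/XX/OX/.O]+0* (3,0)[XO/X./OX/XO]+0
p6 O@[XO/XX/OX/.O]: (3,0)[XO/XX/OX/OO]+0*
p7 X@[XO/XX/OX/OO] terminal +0; root [../../.X/.O] d6

X winning at [../../.X/.O]: False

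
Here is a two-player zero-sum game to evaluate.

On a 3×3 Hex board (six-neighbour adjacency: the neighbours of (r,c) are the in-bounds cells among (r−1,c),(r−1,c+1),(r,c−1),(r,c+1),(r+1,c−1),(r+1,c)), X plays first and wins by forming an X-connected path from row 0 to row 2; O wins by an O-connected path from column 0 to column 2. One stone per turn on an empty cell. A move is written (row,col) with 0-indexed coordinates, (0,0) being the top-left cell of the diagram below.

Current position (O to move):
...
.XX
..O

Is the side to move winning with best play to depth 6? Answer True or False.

[.../.XX/..O] O move#1: (0,0):-1/O../.XX/..O*, (0,1):-1/.O./.XX/..O, (0,2):-1/..O/.XX/..O, (1,0):-1/.../OXX/..O, (2,0):-1/.../.XX/O.O, (2,1):-1/.../.XX/.OO
[O../.XX/..O] X move#2: (0,1):+1/OX./.XX/..O*, (0,2):+1/O.X/.XX/..O, (1,0):+1/O../XXX/..O, (2,0):+1/O../.XX/X.O, (2,1):+1/O../.XX/.XO
[OX./.XX/..O] O move#3: (0,2):-1/OXO/.XX/..O*, (1,0):-1/OX./OXX/..O, (2,0):-1/OX./.XX/O.O, (2,1):-1/OX./.XX/.OO
[OXO/.XX/..O] X move#4: (1,0):+1/OXO/XXX/..O*, (2,0):+1/OXO/.XX/X.O, (2,1):+1/OXO/.XX/.XO
[OXO/XXX/..O] O move#5: (2,0):-1/OXO/XXX/O.O*, (2,1):-1/OXO/XXX/.OO
[OXO/XXX/O.O] X move#6: (2,1):+1/OXO/XXX/OXO*
[OXO/XXX/OXO] end (terminal -1, O#7); searched .../.XX/..O to 6

O winning at [.../.XX/..O]: False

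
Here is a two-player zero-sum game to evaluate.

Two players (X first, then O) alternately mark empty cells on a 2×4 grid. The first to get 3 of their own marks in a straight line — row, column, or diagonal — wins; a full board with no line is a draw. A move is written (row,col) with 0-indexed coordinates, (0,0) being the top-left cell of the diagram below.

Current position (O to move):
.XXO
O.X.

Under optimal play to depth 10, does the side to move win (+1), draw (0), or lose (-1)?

value(.XXO/O.X., O) = 0

ply 1, O at .XXO/O.X. | (0,0)=+0→OXXO/O.X.*; (1,1)=-1→.XXO/OOX.; (1,3)=-1→.XXO/O.XO
ply 2, X at OXXO/O.X. | (1,1)=+0→OXXO/OXX.*; (1,3)=+0→OXXO/O.XX
ply 3, O at OXXO/OXX. | (1,3)=+0→OXXO/OXXO*
ply 4: OXXO/OXXO is terminal +0 (X); from .XXO/O.X. depth 10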